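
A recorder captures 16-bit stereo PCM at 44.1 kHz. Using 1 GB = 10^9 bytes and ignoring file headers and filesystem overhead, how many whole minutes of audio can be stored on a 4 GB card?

Uncompressed byte rate = 44,100 × 2 × 2 = 176,400 bytes/s.
Capacity = 4 × 1,000,000,000 = 4,000,000,000 bytes.
4,000,000,000 / 176,400 ≈ 22675.74 s → 377 minutes.

377 minutes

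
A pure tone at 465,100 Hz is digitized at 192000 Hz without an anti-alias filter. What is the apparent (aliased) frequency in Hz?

Nyquist = 192,000/2 = 96,000 Hz; 465,100 Hz exceeds it.
Alias = |465,100 − 2×192,000| = |465,100 − 384,000| = 81,100 Hz.

81,100 Hz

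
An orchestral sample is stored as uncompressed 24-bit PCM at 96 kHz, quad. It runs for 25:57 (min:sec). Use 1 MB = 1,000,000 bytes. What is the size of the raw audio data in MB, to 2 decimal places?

Duration = 25:57 (min:sec) = 1,557 s.
Bytes = 96,000 samples/s × 1,557 s × 3 bytes/sample × 4 ch = 1,793,664,000 bytes.
1,793,664,000 / 1,000,000 = 1793.66 MB.

1793.66 MB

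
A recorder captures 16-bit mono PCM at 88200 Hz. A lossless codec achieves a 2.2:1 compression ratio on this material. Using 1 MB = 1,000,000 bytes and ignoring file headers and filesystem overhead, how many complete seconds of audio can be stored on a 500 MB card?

Uncompressed byte rate = 88,200 × 2 × 1 = 176,400 bytes/s.
After 2.2:1 compression, effective rate ≈ 80181.82 bytes/s.
Capacity = 500 × 1,000,000 = 500,000,000 bytes.
500,000,000 / effective rate ≈ 6235.83 s → 6,235 seconds.

6,235 seconds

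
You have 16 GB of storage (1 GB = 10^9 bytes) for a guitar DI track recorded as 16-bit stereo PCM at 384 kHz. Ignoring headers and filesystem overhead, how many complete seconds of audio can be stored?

Uncompressed byte rate = 384,000 × 2 × 2 = 1,536,000 bytes/s.
Capacity = 16 × 1,000,000,000 = 16,000,000,000 bytes.
16,000,000,000 / 1,536,000 ≈ 10416.67 s → 10,416 seconds.

10,416 seconds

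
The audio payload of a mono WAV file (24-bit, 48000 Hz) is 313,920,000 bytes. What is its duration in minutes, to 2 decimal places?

Byte rate = 48,000 × 3 × 1 = 144,000 bytes/s.
Duration = 313,920,000 / 144,000 = 2,180 s.
2,180 s / 60 = 36.33 minutes.

36.33 minutes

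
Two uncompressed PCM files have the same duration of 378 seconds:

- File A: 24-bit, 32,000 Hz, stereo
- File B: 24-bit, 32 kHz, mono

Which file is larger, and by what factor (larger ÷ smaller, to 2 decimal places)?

File A, by a factor of 2.00

File A: 32,000 × 3 × 2 = 192,000 bytes/s.
File B: 32,000 × 3 × 1 = 96,000 bytes/s.
File A is larger; ratio = 72,576,000 / 36,288,000 = 2.00.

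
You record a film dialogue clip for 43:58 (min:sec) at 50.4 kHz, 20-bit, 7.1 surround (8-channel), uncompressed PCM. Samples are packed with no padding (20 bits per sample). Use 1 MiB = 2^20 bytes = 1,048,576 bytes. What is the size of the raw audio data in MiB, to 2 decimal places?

2535.92 MiB

Duration = 43:58 (min:sec) = 2,638 s.
Bits = 50,400 × 2,638 × 20 × 8 = 21,272,832,000 bits = 2,659,104,000 bytes.
2,659,104,000 / 1,048,576 = 2535.92 MiB.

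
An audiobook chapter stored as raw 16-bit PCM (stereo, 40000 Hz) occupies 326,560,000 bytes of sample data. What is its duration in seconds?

Byte rate = 40,000 × 2 × 2 = 160,000 bytes/s.
Duration = 326,560,000 / 160,000 = 2,041 s.

2,041 seconds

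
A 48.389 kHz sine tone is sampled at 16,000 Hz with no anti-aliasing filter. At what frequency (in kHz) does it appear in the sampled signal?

Nyquist = 16,000/2 = 8,000 Hz; 48,389 Hz exceeds it.
Alias = |48,389 − 3×16,000| = |48,389 − 48,000| = 389 Hz = 0.389 kHz.

0.389 kHz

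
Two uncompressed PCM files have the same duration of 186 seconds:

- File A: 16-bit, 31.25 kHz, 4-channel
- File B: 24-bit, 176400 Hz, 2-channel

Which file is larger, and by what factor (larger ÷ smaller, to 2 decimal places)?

File A: 31,250 × 2 × 4 = 250,000 bytes/s.
File B: 176,400 × 3 × 2 = 1,058,400 bytes/s.
File B is larger; ratio = 196,862,400 / 46,500,000 = 4.23.

File B, by a factor of 4.23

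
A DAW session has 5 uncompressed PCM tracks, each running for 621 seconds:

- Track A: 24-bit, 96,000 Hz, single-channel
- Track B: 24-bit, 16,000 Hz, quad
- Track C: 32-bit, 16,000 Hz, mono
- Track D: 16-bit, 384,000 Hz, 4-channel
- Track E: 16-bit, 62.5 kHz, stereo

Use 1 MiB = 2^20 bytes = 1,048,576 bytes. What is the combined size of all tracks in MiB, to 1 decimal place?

Track A: 96,000 × 621 × 3 × 1 = 178,848,000 bytes.
Track B: 16,000 × 621 × 3 × 4 = 119,232,000 bytes.
Track C: 16,000 × 621 × 4 × 1 = 39,744,000 bytes.
Track D: 384,000 × 621 × 2 × 4 = 1,907,712,000 bytes.
Track E: 62,500 × 621 × 2 × 2 = 155,250,000 bytes.
Total = 2,400,786,000 bytes = 2289.6 MiB.

2289.6 MiB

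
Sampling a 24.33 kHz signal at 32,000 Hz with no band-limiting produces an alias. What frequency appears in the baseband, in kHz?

7.67 kHz

Nyquist = 32,000/2 = 16,000 Hz; 24,330 Hz exceeds it.
Alias = |24,330 − 1×32,000| = |24,330 − 32,000| = 7,670 Hz = 7.67 kHz.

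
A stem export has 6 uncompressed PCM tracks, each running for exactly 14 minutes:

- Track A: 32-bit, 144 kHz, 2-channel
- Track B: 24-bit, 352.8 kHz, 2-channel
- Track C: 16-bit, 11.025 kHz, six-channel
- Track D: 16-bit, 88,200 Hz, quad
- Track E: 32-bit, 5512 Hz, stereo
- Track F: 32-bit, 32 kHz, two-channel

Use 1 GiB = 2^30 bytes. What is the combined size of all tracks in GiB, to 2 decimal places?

exactly 14 minutes = 840 s.
Track A: 144,000 × 840 × 4 × 2 = 967,680,000 bytes.
Track B: 352,800 × 840 × 3 × 2 = 1,778,112,000 bytes.
Track C: 11,025 × 840 × 2 × 6 = 111,132,000 bytes.
Track D: 88,200 × 840 × 2 × 4 = 592,704,000 bytes.
Track E: 5,512 × 840 × 4 × 2 = 37,040,640 bytes.
Track F: 32,000 × 840 × 4 × 2 = 215,040,000 bytes.
Total = 3,701,708,640 bytes = 3.45 GiB.

3.45 GiB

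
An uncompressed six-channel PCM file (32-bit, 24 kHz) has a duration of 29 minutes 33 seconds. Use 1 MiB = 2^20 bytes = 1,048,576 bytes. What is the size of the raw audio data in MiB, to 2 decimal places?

Duration = 29 minutes 33 seconds = 1,773 s.
Bytes = 24,000 samples/s × 1,773 s × 4 bytes/sample × 6 ch = 1,021,248,000 bytes.
1,021,248,000 / 1,048,576 = 973.94 MiB.

973.94 MiB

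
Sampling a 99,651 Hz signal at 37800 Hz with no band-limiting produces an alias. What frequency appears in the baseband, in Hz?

13,749 Hz

Nyquist = 37,800/2 = 18,900 Hz; 99,651 Hz exceeds it.
Alias = |99,651 − 3×37,800| = |99,651 − 113,400| = 13,749 Hz.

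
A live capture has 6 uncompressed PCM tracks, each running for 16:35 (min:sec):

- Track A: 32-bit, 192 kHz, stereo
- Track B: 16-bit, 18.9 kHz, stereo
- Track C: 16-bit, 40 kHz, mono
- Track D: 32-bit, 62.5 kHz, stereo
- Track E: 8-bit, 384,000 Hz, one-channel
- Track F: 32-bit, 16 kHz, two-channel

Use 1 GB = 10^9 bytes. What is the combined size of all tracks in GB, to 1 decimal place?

2.7 GB

16:35 (min:sec) = 995 s.
Track A: 192,000 × 995 × 4 × 2 = 1,528,320,000 bytes.
Track B: 18,900 × 995 × 2 × 2 = 75,222,000 bytes.
Track C: 40,000 × 995 × 2 × 1 = 79,600,000 bytes.
Track D: 62,500 × 995 × 4 × 2 = 497,500,000 bytes.
Track E: 384,000 × 995 × 1 × 1 = 382,080,000 bytes.
Track F: 16,000 × 995 × 4 × 2 = 127,360,000 bytes.
Total = 2,690,082,000 bytes = 2.7 GB.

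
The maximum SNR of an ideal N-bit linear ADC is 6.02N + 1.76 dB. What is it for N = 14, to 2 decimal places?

86.04 dB

6.02 × 14 + 1.76 = 86.04 dB.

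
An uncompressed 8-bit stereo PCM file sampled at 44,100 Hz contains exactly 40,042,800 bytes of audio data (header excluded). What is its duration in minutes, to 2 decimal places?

7.57 minutes

Byte rate = 44,100 × 1 × 2 = 88,200 bytes/s.
Duration = 40,042,800 / 88,200 = 454 s.
454 s / 60 = 7.57 minutes.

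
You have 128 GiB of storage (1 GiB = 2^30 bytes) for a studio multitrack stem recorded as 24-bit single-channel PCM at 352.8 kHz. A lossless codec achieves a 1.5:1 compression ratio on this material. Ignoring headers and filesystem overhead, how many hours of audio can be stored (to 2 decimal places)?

54.11 hours

Uncompressed byte rate = 352,800 × 3 × 1 = 1,058,400 bytes/s.
After 1.5:1 compression, effective rate ≈ 705600 bytes/s.
Capacity = 128 × 1,073,741,824 = 137,438,953,472 bytes.
137,438,953,472 / effective rate ≈ 194783.1 s → 54.11 hours.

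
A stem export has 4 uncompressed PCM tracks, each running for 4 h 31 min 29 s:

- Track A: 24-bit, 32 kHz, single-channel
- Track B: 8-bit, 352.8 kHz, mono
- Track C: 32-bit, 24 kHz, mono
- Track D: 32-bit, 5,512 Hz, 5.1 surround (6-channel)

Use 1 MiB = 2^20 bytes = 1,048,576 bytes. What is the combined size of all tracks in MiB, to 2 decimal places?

4 h 31 min 29 s = 16,289 s.
Track A: 32,000 × 16,289 × 3 × 1 = 1,563,744,000 bytes.
Track B: 352,800 × 16,289 × 1 × 1 = 5,746,759,200 bytes.
Track C: 24,000 × 16,289 × 4 × 1 = 1,563,744,000 bytes.
Track D: 5,512 × 16,289 × 4 × 6 = 2,154,839,232 bytes.
Total = 11,029,086,432 bytes = 10518.16 MiB.

10518.16 MiB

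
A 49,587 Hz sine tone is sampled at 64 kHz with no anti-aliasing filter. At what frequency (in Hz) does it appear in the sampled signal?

Nyquist = 64,000/2 = 32,000 Hz; 49,587 Hz exceeds it.
Alias = |49,587 − 1×64,000| = |49,587 − 64,000| = 14,413 Hz.

14,413 Hz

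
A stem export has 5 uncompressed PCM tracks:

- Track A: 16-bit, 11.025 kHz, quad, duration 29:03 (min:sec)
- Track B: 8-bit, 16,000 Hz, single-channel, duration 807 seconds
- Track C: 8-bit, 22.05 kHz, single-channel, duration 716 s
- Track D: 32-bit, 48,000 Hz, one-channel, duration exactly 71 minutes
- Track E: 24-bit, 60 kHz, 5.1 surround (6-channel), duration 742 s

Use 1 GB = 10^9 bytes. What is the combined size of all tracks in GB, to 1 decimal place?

1.8 GB

Track A: 29:03 (min:sec) = 1,743 s; 11,025 × 1,743 × 2 × 4 = 153,732,600 bytes.
Track B: 16,000 × 807 × 1 × 1 = 12,912,000 bytes.
Track C: 22,050 × 716 × 1 × 1 = 15,787,800 bytes.
Track D: exactly 71 minutes = 4,260 s; 48,000 × 4,260 × 4 × 1 = 817,920,000 bytes.
Track E: 60,000 × 742 × 3 × 6 = 801,360,000 bytes.
Total = 1,801,712,400 bytes = 1.8 GB.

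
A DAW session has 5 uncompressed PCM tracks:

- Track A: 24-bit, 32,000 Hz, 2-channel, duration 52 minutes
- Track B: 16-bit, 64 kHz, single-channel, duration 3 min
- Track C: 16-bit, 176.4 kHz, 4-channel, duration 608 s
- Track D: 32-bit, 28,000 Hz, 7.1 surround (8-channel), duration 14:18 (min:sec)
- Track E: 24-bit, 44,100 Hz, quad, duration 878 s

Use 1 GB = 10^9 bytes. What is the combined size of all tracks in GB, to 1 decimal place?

Track A: 52 minutes = 3,120 s; 32,000 × 3,120 × 3 × 2 = 599,040,000 bytes.
Track B: 3 min = 180 s; 64,000 × 180 × 2 × 1 = 23,040,000 bytes.
Track C: 176,400 × 608 × 2 × 4 = 858,009,600 bytes.
Track D: 14:18 (min:sec) = 858 s; 28,000 × 858 × 4 × 8 = 768,768,000 bytes.
Track E: 44,100 × 878 × 3 × 4 = 464,637,600 bytes.
Total = 2,713,495,200 bytes = 2.7 GB.

2.7 GB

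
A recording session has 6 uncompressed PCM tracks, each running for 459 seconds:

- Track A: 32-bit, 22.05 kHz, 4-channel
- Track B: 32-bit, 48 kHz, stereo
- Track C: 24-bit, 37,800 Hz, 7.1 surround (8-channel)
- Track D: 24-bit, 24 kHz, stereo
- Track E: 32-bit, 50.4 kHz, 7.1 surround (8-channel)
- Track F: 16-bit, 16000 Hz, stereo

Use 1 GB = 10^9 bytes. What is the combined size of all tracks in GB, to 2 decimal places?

Track A: 22,050 × 459 × 4 × 4 = 161,935,200 bytes.
Track B: 48,000 × 459 × 4 × 2 = 176,256,000 bytes.
Track C: 37,800 × 459 × 3 × 8 = 416,404,800 bytes.
Track D: 24,000 × 459 × 3 × 2 = 66,096,000 bytes.
Track E: 50,400 × 459 × 4 × 8 = 740,275,200 bytes.
Track F: 16,000 × 459 × 2 × 2 = 29,376,000 bytes.
Total = 1,590,343,200 bytes = 1.59 GB.

1.59 GB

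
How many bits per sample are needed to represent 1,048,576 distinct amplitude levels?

log2(1,048,576) = 20.

20 bits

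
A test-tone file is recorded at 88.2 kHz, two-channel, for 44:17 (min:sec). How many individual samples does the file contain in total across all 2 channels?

44:17 (min:sec) = 2,657 s.
88,200 × 2,657 s × 2 ch = 468,694,800 samples.

468,694,800 samples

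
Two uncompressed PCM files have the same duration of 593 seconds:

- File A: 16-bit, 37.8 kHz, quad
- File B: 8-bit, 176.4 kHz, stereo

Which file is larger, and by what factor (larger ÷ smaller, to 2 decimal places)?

File B, by a factor of 1.17

File A: 37,800 × 2 × 4 = 302,400 bytes/s.
File B: 176,400 × 1 × 2 = 352,800 bytes/s.
File B is larger; ratio = 209,210,400 / 179,323,200 = 1.17.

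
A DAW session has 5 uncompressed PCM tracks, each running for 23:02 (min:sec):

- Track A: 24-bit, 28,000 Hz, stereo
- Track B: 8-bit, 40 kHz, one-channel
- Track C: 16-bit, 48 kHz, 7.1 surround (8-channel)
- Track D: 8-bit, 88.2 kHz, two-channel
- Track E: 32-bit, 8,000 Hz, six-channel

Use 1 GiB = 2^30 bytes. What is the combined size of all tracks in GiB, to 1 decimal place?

1.7 GiB

23:02 (min:sec) = 1,382 s.
Track A: 28,000 × 1,382 × 3 × 2 = 232,176,000 bytes.
Track B: 40,000 × 1,382 × 1 × 1 = 55,280,000 bytes.
Track C: 48,000 × 1,382 × 2 × 8 = 1,061,376,000 bytes.
Track D: 88,200 × 1,382 × 1 × 2 = 243,784,800 bytes.
Track E: 8,000 × 1,382 × 4 × 6 = 265,344,000 bytes.
Total = 1,857,960,800 bytes = 1.7 GiB.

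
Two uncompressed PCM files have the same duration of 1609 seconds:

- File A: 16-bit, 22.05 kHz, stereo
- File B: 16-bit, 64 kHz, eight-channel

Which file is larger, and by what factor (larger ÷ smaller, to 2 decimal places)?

File A: 22,050 × 2 × 2 = 88,200 bytes/s.
File B: 64,000 × 2 × 8 = 1,024,000 bytes/s.
File B is larger; ratio = 1,647,616,000 / 141,913,800 = 11.61.

File B, by a factor of 11.61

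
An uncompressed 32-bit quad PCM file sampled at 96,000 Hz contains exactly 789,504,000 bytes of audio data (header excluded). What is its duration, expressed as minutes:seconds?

8:34

Byte rate = 96,000 × 4 × 4 = 1,536,000 bytes/s.
Duration = 789,504,000 / 1,536,000 = 514 s.
514 s = 8:34.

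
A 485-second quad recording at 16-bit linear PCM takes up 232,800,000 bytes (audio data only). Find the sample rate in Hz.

60,000 Hz

Bytes = sample_rate × seconds × bytes_per_sample × channels.
sample_rate = 232,800,000 / (485 × 2 × 4) = 232,800,000 / 3,880 = 60,000 Hz.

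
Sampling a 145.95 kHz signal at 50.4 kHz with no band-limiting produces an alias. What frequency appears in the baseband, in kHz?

Nyquist = 50,400/2 = 25,200 Hz; 145,950 Hz exceeds it.
Alias = |145,950 − 3×50,400| = |145,950 − 151,200| = 5,250 Hz = 5.25 kHz.

5.25 kHz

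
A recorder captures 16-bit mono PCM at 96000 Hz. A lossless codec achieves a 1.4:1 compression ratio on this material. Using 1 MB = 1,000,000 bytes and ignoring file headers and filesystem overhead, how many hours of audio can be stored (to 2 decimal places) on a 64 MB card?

0.13 hours

Uncompressed byte rate = 96,000 × 2 × 1 = 192,000 bytes/s.
After 1.4:1 compression, effective rate ≈ 137142.86 bytes/s.
Capacity = 64 × 1,000,000 = 64,000,000 bytes.
64,000,000 / effective rate ≈ 466.67 s → 0.13 hours.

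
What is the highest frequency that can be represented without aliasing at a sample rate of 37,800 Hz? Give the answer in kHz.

Nyquist frequency = sample rate / 2 = 37,800 / 2 = 18.9 kHz.

18.9 kHz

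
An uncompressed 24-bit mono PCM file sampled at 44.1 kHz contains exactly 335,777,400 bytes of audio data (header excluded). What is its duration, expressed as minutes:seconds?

Byte rate = 44,100 × 3 × 1 = 132,300 bytes/s.
Duration = 335,777,400 / 132,300 = 2,538 s.
2,538 s = 42:18.

42:18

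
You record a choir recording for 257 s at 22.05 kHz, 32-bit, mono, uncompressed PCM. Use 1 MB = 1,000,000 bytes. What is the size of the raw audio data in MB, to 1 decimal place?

22.7 MB

Bytes = 22,050 samples/s × 257 s × 4 bytes/sample × 1 ch = 22,667,400 bytes.
22,667,400 / 1,000,000 = 22.7 MB.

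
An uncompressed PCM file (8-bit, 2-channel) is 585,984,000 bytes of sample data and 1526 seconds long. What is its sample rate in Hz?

192,000 Hz

Bytes = sample_rate × seconds × bytes_per_sample × channels.
sample_rate = 585,984,000 / (1,526 × 1 × 2) = 585,984,000 / 3,052 = 192,000 Hz.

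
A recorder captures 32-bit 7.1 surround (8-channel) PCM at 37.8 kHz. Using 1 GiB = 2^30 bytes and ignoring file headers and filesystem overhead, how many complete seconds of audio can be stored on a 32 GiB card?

28,405 seconds

Uncompressed byte rate = 37,800 × 4 × 8 = 1,209,600 bytes/s.
Capacity = 32 × 1,073,741,824 = 34,359,738,368 bytes.
34,359,738,368 / 1,209,600 ≈ 28405.87 s → 28,405 seconds.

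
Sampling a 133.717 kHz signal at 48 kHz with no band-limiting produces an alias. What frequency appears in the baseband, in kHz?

10.283 kHz

Nyquist = 48,000/2 = 24,000 Hz; 133,717 Hz exceeds it.
Alias = |133,717 − 3×48,000| = |133,717 − 144,000| = 10,283 Hz = 10.283 kHz.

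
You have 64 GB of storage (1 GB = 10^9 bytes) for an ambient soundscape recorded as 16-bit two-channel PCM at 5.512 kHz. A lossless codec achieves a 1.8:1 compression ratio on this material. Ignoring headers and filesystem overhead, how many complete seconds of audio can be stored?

5,224,963 seconds

Uncompressed byte rate = 5,512 × 2 × 2 = 22,048 bytes/s.
After 1.8:1 compression, effective rate ≈ 12248.89 bytes/s.
Capacity = 64 × 1,000,000,000 = 64,000,000,000 bytes.
64,000,000,000 / effective rate ≈ 5224963.72 s → 5,224,963 seconds.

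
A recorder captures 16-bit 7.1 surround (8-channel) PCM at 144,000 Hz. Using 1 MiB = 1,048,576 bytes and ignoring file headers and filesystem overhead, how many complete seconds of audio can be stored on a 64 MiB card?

29 seconds

Uncompressed byte rate = 144,000 × 2 × 8 = 2,304,000 bytes/s.
Capacity = 64 × 1,048,576 = 67,108,864 bytes.
67,108,864 / 2,304,000 ≈ 29.13 s → 29 seconds.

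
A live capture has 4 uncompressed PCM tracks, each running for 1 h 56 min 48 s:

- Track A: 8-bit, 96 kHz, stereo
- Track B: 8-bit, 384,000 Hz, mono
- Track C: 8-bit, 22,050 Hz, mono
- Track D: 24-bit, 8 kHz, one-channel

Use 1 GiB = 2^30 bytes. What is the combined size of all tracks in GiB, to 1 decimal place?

1 h 56 min 48 s = 7,008 s.
Track A: 96,000 × 7,008 × 1 × 2 = 1,345,536,000 bytes.
Track B: 384,000 × 7,008 × 1 × 1 = 2,691,072,000 bytes.
Track C: 22,050 × 7,008 × 1 × 1 = 154,526,400 bytes.
Track D: 8,000 × 7,008 × 3 × 1 = 168,192,000 bytes.
Total = 4,359,326,400 bytes = 4.1 GiB.

4.1 GiB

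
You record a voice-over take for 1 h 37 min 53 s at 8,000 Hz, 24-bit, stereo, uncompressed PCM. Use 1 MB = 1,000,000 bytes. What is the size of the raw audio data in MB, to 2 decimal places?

Duration = 1 h 37 min 53 s = 5,873 s.
Bytes = 8,000 samples/s × 5,873 s × 3 bytes/sample × 2 ch = 281,904,000 bytes.
281,904,000 / 1,000,000 = 281.90 MB.

281.90 MB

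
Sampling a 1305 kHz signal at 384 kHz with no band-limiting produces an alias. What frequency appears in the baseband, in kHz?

153 kHz

Nyquist = 384,000/2 = 192,000 Hz; 1,305,000 Hz exceeds it.
Alias = |1,305,000 − 3×384,000| = |1,305,000 − 1,152,000| = 153,000 Hz = 153 kHz.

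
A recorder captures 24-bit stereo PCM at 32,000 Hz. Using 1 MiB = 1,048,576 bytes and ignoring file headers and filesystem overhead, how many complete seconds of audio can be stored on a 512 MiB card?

2,796 seconds

Uncompressed byte rate = 32,000 × 3 × 2 = 192,000 bytes/s.
Capacity = 512 × 1,048,576 = 536,870,912 bytes.
536,870,912 / 192,000 ≈ 2796.2 s → 2,796 seconds.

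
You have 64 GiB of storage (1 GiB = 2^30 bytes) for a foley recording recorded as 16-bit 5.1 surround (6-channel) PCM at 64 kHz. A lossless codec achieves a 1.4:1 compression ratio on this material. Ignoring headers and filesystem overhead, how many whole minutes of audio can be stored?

2,087 minutes

Uncompressed byte rate = 64,000 × 2 × 6 = 768,000 bytes/s.
After 1.4:1 compression, effective rate ≈ 548571.43 bytes/s.
Capacity = 64 × 1,073,741,824 = 68,719,476,736 bytes.
68,719,476,736 / effective rate ≈ 125269.88 s → 2,087 minutes.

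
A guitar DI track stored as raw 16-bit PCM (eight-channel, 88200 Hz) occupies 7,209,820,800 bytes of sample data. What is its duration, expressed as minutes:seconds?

85:09

Byte rate = 88,200 × 2 × 8 = 1,411,200 bytes/s.
Duration = 7,209,820,800 / 1,411,200 = 5,109 s.
5,109 s = 85:09.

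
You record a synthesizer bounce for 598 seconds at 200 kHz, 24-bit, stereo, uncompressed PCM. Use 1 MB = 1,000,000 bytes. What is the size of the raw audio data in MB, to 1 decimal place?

717.6 MB

Bytes = 200,000 samples/s × 598 s × 3 bytes/sample × 2 ch = 717,600,000 bytes.
717,600,000 / 1,000,000 = 717.6 MB.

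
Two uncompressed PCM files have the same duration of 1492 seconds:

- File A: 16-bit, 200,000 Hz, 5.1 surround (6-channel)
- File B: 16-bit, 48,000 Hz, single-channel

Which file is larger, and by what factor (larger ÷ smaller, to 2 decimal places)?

File A, by a factor of 25.00

File A: 200,000 × 2 × 6 = 2,400,000 bytes/s.
File B: 48,000 × 2 × 1 = 96,000 bytes/s.
File A is larger; ratio = 3,580,800,000 / 143,232,000 = 25.00.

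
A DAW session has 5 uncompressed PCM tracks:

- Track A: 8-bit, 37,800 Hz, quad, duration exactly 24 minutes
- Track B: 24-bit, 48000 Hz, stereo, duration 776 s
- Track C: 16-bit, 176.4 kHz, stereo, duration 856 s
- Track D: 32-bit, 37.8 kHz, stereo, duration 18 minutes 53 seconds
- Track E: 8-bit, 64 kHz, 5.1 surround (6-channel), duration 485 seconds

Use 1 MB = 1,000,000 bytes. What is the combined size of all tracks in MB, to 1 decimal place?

1574.1 MB

Track A: exactly 24 minutes = 1,440 s; 37,800 × 1,440 × 1 × 4 = 217,728,000 bytes.
Track B: 48,000 × 776 × 3 × 2 = 223,488,000 bytes.
Track C: 176,400 × 856 × 2 × 2 = 603,993,600 bytes.
Track D: 18 minutes 53 seconds = 1,133 s; 37,800 × 1,133 × 4 × 2 = 342,619,200 bytes.
Track E: 64,000 × 485 × 1 × 6 = 186,240,000 bytes.
Total = 1,574,068,800 bytes = 1574.1 MB.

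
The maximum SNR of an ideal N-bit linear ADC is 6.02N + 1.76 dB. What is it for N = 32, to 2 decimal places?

194.40 dB

6.02 × 32 + 1.76 = 194.40 dB.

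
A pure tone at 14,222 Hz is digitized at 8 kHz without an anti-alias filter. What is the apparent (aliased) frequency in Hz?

1,778 Hz

Nyquist = 8,000/2 = 4,000 Hz; 14,222 Hz exceeds it.
Alias = |14,222 − 2×8,000| = |14,222 − 16,000| = 1,778 Hz.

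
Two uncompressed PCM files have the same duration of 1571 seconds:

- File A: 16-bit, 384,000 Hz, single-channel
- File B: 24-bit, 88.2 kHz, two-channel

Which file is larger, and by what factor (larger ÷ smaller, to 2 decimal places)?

File A, by a factor of 1.45

File A: 384,000 × 2 × 1 = 768,000 bytes/s.
File B: 88,200 × 3 × 2 = 529,200 bytes/s.
File A is larger; ratio = 1,206,528,000 / 831,373,200 = 1.45.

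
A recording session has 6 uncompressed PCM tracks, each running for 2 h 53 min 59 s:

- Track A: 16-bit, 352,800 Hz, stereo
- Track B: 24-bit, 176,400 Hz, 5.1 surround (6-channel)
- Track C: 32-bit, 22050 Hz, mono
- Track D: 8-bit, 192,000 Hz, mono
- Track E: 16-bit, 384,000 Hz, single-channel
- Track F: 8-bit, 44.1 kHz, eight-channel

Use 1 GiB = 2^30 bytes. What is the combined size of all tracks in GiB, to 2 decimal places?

2 h 53 min 59 s = 10,439 s.
Track A: 352,800 × 10,439 × 2 × 2 = 14,731,516,800 bytes.
Track B: 176,400 × 10,439 × 3 × 6 = 33,145,912,800 bytes.
Track C: 22,050 × 10,439 × 4 × 1 = 920,719,800 bytes.
Track D: 192,000 × 10,439 × 1 × 1 = 2,004,288,000 bytes.
Track E: 384,000 × 10,439 × 2 × 1 = 8,017,152,000 bytes.
Track F: 44,100 × 10,439 × 1 × 8 = 3,682,879,200 bytes.
Total = 62,502,468,600 bytes = 58.21 GiB.

58.21 GiB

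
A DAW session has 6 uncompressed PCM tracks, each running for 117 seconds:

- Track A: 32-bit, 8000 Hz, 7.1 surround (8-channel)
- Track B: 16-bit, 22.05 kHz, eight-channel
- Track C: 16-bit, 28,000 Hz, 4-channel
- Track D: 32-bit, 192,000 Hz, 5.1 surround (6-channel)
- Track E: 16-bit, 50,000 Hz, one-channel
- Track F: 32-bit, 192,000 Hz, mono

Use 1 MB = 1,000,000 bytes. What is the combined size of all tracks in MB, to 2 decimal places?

738.13 MB

Track A: 8,000 × 117 × 4 × 8 = 29,952,000 bytes.
Track B: 22,050 × 117 × 2 × 8 = 41,277,600 bytes.
Track C: 28,000 × 117 × 2 × 4 = 26,208,000 bytes.
Track D: 192,000 × 117 × 4 × 6 = 539,136,000 bytes.
Track E: 50,000 × 117 × 2 × 1 = 11,700,000 bytes.
Track F: 192,000 × 117 × 4 × 1 = 89,856,000 bytes.
Total = 738,129,600 bytes = 738.13 MB.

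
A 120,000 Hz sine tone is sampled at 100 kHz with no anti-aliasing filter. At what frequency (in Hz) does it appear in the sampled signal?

Nyquist = 100,000/2 = 50,000 Hz; 120,000 Hz exceeds it.
Alias = |120,000 − 1×100,000| = |120,000 − 100,000| = 20,000 Hz.

20,000 Hz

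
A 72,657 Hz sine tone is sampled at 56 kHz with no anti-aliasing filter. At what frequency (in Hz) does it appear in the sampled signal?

16,657 Hz

Nyquist = 56,000/2 = 28,000 Hz; 72,657 Hz exceeds it.
Alias = |72,657 − 1×56,000| = |72,657 − 56,000| = 16,657 Hz.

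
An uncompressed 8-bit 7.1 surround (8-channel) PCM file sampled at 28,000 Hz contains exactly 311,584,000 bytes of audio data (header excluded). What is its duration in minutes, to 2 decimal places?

Byte rate = 28,000 × 1 × 8 = 224,000 bytes/s.
Duration = 311,584,000 / 224,000 = 1,391 s.
1,391 s / 60 = 23.18 minutes.

23.18 minutes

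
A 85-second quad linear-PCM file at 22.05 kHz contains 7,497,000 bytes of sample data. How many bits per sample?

Bytes per sample = 7,497,000 / (22,050 × 85 × 4) = 7,497,000 / 7,497,000 = 1.
Bit depth = 1 × 8 = 8 bits.

8 bits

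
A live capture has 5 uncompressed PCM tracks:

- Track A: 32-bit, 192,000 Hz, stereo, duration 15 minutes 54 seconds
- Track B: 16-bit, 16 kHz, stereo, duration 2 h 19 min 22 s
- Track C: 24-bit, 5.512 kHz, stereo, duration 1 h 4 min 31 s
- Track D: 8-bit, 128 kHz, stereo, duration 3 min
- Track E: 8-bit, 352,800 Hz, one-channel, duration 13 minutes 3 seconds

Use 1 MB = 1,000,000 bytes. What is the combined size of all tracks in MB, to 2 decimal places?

2450.86 MB

Track A: 15 minutes 54 seconds = 954 s; 192,000 × 954 × 4 × 2 = 1,465,344,000 bytes.
Track B: 2 h 19 min 22 s = 8,362 s; 16,000 × 8,362 × 2 × 2 = 535,168,000 bytes.
Track C: 1 h 4 min 31 s = 3,871 s; 5,512 × 3,871 × 3 × 2 = 128,021,712 bytes.
Track D: 3 min = 180 s; 128,000 × 180 × 1 × 2 = 46,080,000 bytes.
Track E: 13 minutes 3 seconds = 783 s; 352,800 × 783 × 1 × 1 = 276,242,400 bytes.
Total = 2,450,856,112 bytes = 2450.86 MB.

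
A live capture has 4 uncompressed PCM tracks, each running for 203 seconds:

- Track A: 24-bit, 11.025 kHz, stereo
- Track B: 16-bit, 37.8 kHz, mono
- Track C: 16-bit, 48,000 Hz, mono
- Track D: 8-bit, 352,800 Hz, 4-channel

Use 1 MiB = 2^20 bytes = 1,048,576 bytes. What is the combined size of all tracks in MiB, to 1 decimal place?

319.2 MiB

Track A: 11,025 × 203 × 3 × 2 = 13,428,450 bytes.
Track B: 37,800 × 203 × 2 × 1 = 15,346,800 bytes.
Track C: 48,000 × 203 × 2 × 1 = 19,488,000 bytes.
Track D: 352,800 × 203 × 1 × 4 = 286,473,600 bytes.
Total = 334,736,850 bytes = 319.2 MiB.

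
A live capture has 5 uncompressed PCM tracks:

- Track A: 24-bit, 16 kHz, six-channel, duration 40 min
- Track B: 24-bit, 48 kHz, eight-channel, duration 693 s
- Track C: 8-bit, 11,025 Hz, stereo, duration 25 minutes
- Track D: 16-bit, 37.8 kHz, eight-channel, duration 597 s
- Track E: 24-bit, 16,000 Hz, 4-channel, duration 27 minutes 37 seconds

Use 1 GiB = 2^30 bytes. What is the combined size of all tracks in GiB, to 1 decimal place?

2.1 GiB

Track A: 40 min = 2,400 s; 16,000 × 2,400 × 3 × 6 = 691,200,000 bytes.
Track B: 48,000 × 693 × 3 × 8 = 798,336,000 bytes.
Track C: 25 minutes = 1,500 s; 11,025 × 1,500 × 1 × 2 = 33,075,000 bytes.
Track D: 37,800 × 597 × 2 × 8 = 361,065,600 bytes.
Track E: 27 minutes 37 seconds = 1,657 s; 16,000 × 1,657 × 3 × 4 = 318,144,000 bytes.
Total = 2,201,820,600 bytes = 2.1 GiB.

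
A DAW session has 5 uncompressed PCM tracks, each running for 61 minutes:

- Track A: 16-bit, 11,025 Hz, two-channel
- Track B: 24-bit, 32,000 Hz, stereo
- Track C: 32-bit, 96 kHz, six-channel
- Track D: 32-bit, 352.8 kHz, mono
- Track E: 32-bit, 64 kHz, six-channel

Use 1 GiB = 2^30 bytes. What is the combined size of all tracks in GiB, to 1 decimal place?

18.7 GiB

61 minutes = 3,660 s.
Track A: 11,025 × 3,660 × 2 × 2 = 161,406,000 bytes.
Track B: 32,000 × 3,660 × 3 × 2 = 702,720,000 bytes.
Track C: 96,000 × 3,660 × 4 × 6 = 8,432,640,000 bytes.
Track D: 352,800 × 3,660 × 4 × 1 = 5,164,992,000 bytes.
Track E: 64,000 × 3,660 × 4 × 6 = 5,621,760,000 bytes.
Total = 20,083,518,000 bytes = 18.7 GiB.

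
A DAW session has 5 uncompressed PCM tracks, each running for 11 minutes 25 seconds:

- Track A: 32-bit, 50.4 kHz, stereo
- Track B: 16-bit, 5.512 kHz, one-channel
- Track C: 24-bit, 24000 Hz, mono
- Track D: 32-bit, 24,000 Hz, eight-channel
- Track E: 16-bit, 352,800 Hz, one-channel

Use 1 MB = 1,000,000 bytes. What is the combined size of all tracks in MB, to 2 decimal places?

1342.48 MB

11 minutes 25 seconds = 685 s.
Track A: 50,400 × 685 × 4 × 2 = 276,192,000 bytes.
Track B: 5,512 × 685 × 2 × 1 = 7,551,440 bytes.
Track C: 24,000 × 685 × 3 × 1 = 49,320,000 bytes.
Track D: 24,000 × 685 × 4 × 8 = 526,080,000 bytes.
Track E: 352,800 × 685 × 2 × 1 = 483,336,000 bytes.
Total = 1,342,479,440 bytes = 1342.48 MB.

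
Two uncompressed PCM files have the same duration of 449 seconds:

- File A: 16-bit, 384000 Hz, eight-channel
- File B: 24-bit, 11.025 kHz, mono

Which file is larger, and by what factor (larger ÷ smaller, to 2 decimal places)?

File A, by a factor of 185.76

File A: 384,000 × 2 × 8 = 6,144,000 bytes/s.
File B: 11,025 × 3 × 1 = 33,075 bytes/s.
File A is larger; ratio = 2,758,656,000 / 14,850,675 = 185.76.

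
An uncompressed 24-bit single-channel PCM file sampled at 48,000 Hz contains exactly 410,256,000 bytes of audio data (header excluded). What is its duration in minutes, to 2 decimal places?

Byte rate = 48,000 × 3 × 1 = 144,000 bytes/s.
Duration = 410,256,000 / 144,000 = 2,849 s.
2,849 s / 60 = 47.48 minutes.

47.48 minutes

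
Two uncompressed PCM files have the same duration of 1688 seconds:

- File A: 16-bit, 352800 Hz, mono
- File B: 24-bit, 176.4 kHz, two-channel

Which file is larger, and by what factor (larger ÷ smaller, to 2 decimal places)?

File B, by a factor of 1.50

File A: 352,800 × 2 × 1 = 705,600 bytes/s.
File B: 176,400 × 3 × 2 = 1,058,400 bytes/s.
File B is larger; ratio = 1,786,579,200 / 1,191,052,800 = 1.50.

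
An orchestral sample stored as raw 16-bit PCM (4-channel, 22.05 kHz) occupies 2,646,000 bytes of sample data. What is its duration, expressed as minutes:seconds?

Byte rate = 22,050 × 2 × 4 = 176,400 bytes/s.
Duration = 2,646,000 / 176,400 = 15 s.
15 s = 0:15.

0:15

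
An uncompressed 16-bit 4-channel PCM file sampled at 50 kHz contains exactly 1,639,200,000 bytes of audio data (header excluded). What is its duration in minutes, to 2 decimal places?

68.30 minutes

Byte rate = 50,000 × 2 × 4 = 400,000 bytes/s.
Duration = 1,639,200,000 / 400,000 = 4,098 s.
4,098 s / 60 = 68.30 minutes.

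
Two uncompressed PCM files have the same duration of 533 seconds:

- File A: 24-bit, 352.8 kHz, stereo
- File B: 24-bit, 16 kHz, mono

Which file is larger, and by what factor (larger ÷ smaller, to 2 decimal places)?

File A, by a factor of 44.10

File A: 352,800 × 3 × 2 = 2,116,800 bytes/s.
File B: 16,000 × 3 × 1 = 48,000 bytes/s.
File A is larger; ratio = 1,128,254,400 / 25,584,000 = 44.10.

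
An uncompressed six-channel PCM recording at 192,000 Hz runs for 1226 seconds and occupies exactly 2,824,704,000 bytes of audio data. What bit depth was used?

16 bits

Bytes per sample = 2,824,704,000 / (192,000 × 1,226 × 6) = 2,824,704,000 / 1,412,352,000 = 2.
Bit depth = 2 × 8 = 16 bits.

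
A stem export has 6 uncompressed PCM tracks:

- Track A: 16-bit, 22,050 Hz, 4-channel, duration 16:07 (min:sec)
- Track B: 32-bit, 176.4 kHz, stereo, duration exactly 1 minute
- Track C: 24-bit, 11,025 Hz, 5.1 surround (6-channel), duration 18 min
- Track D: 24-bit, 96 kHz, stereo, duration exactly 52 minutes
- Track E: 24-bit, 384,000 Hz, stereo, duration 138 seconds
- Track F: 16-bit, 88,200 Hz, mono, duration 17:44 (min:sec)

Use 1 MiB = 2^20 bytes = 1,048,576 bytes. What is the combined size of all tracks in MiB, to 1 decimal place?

Track A: 16:07 (min:sec) = 967 s; 22,050 × 967 × 2 × 4 = 170,578,800 bytes.
Track B: exactly 1 minute = 60 s; 176,400 × 60 × 4 × 2 = 84,672,000 bytes.
Track C: 18 min = 1,080 s; 11,025 × 1,080 × 3 × 6 = 214,326,000 bytes.
Track D: exactly 52 minutes = 3,120 s; 96,000 × 3,120 × 3 × 2 = 1,797,120,000 bytes.
Track E: 384,000 × 138 × 3 × 2 = 317,952,000 bytes.
Track F: 17:44 (min:sec) = 1,064 s; 88,200 × 1,064 × 2 × 1 = 187,689,600 bytes.
Total = 2,772,338,400 bytes = 2643.9 MiB.

2643.9 MiB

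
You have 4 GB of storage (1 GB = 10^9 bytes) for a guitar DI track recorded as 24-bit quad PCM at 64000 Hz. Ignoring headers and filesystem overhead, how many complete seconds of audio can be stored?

Uncompressed byte rate = 64,000 × 3 × 4 = 768,000 bytes/s.
Capacity = 4 × 1,000,000,000 = 4,000,000,000 bytes.
4,000,000,000 / 768,000 ≈ 5208.33 s → 5,208 seconds.

5,208 seconds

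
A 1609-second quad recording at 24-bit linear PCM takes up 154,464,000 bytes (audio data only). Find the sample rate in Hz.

Bytes = sample_rate × seconds × bytes_per_sample × channels.
sample_rate = 154,464,000 / (1,609 × 3 × 4) = 154,464,000 / 19,308 = 8,000 Hz.

8,000 Hz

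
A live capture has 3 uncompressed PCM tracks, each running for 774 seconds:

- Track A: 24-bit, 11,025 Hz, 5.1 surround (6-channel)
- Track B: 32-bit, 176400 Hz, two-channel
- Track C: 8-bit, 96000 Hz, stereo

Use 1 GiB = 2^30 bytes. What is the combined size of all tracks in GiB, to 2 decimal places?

Track A: 11,025 × 774 × 3 × 6 = 153,600,300 bytes.
Track B: 176,400 × 774 × 4 × 2 = 1,092,268,800 bytes.
Track C: 96,000 × 774 × 1 × 2 = 148,608,000 bytes.
Total = 1,394,477,100 bytes = 1.30 GiB.

1.30 GiB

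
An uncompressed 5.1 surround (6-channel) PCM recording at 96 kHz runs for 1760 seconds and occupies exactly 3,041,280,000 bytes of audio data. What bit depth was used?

24 bits

Bytes per sample = 3,041,280,000 / (96,000 × 1,760 × 6) = 3,041,280,000 / 1,013,760,000 = 3.
Bit depth = 3 × 8 = 24 bits.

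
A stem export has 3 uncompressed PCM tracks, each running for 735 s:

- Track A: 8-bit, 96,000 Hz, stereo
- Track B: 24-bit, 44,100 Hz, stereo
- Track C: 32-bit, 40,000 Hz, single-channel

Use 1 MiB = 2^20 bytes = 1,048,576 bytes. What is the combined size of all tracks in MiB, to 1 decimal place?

Track A: 96,000 × 735 × 1 × 2 = 141,120,000 bytes.
Track B: 44,100 × 735 × 3 × 2 = 194,481,000 bytes.
Track C: 40,000 × 735 × 4 × 1 = 117,600,000 bytes.
Total = 453,201,000 bytes = 432.2 MiB.

432.2 MiB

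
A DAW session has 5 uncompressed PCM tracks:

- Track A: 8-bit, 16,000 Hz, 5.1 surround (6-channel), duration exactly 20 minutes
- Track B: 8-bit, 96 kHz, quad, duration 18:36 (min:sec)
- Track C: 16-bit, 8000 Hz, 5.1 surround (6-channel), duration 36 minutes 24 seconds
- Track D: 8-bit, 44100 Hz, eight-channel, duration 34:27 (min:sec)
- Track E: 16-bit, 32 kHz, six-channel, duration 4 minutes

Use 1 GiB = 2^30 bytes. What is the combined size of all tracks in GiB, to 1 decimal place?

Track A: exactly 20 minutes = 1,200 s; 16,000 × 1,200 × 1 × 6 = 115,200,000 bytes.
Track B: 18:36 (min:sec) = 1,116 s; 96,000 × 1,116 × 1 × 4 = 428,544,000 bytes.
Track C: 36 minutes 24 seconds = 2,184 s; 8,000 × 2,184 × 2 × 6 = 209,664,000 bytes.
Track D: 34:27 (min:sec) = 2,067 s; 44,100 × 2,067 × 1 × 8 = 729,237,600 bytes.
Track E: 4 minutes = 240 s; 32,000 × 240 × 2 × 6 = 92,160,000 bytes.
Total = 1,574,805,600 bytes = 1.5 GiB.

1.5 GiB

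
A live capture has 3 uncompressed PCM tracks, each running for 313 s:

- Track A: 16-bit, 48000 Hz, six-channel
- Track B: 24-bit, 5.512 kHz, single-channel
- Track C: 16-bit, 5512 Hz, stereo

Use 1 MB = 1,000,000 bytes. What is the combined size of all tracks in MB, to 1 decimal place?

Track A: 48,000 × 313 × 2 × 6 = 180,288,000 bytes.
Track B: 5,512 × 313 × 3 × 1 = 5,175,768 bytes.
Track C: 5,512 × 313 × 2 × 2 = 6,901,024 bytes.
Total = 192,364,792 bytes = 192.4 MB.

192.4 MB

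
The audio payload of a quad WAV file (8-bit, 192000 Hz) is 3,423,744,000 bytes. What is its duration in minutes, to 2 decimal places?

Byte rate = 192,000 × 1 × 4 = 768,000 bytes/s.
Duration = 3,423,744,000 / 768,000 = 4,458 s.
4,458 s / 60 = 74.30 minutes.

74.30 minutes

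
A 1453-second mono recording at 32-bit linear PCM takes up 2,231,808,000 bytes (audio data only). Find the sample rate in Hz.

Bytes = sample_rate × seconds × bytes_per_sample × channels.
sample_rate = 2,231,808,000 / (1,453 × 4 × 1) = 2,231,808,000 / 5,812 = 384,000 Hz.

384,000 Hz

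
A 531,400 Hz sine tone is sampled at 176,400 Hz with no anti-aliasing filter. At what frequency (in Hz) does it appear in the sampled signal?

2,200 Hz

Nyquist = 176,400/2 = 88,200 Hz; 531,400 Hz exceeds it.
Alias = |531,400 − 3×176,400| = |531,400 − 529,200| = 2,200 Hz.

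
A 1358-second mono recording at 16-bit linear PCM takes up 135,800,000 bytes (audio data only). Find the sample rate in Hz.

Bytes = sample_rate × seconds × bytes_per_sample × channels.
sample_rate = 135,800,000 / (1,358 × 2 × 1) = 135,800,000 / 2,716 = 50,000 Hz.

50,000 Hz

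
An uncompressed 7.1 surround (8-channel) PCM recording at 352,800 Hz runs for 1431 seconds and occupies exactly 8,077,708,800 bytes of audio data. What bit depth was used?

16 bits

Bytes per sample = 8,077,708,800 / (352,800 × 1,431 × 8) = 8,077,708,800 / 4,038,854,400 = 2.
Bit depth = 2 × 8 = 16 bits.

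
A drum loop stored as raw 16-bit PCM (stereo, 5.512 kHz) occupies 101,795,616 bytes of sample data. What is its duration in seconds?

4,617 seconds

Byte rate = 5,512 × 2 × 2 = 22,048 bytes/s.
Duration = 101,795,616 / 22,048 = 4,617 s.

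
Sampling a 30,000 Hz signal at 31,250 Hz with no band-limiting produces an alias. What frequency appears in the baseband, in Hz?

Nyquist = 31,250/2 = 15,625 Hz; 30,000 Hz exceeds it.
Alias = |30,000 − 1×31,250| = |30,000 − 31,250| = 1,250 Hz.

1,250 Hz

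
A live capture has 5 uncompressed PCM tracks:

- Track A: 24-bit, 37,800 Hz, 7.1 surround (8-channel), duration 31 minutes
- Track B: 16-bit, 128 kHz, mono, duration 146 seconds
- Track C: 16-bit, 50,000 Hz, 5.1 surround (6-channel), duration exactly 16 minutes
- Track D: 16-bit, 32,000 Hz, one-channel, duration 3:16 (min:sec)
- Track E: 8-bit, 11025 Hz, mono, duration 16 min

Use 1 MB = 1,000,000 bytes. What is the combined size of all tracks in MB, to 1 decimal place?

2323.9 MB

Track A: 31 minutes = 1,860 s; 37,800 × 1,860 × 3 × 8 = 1,687,392,000 bytes.
Track B: 128,000 × 146 × 2 × 1 = 37,376,000 bytes.
Track C: exactly 16 minutes = 960 s; 50,000 × 960 × 2 × 6 = 576,000,000 bytes.
Track D: 3:16 (min:sec) = 196 s; 32,000 × 196 × 2 × 1 = 12,544,000 bytes.
Track E: 16 min = 960 s; 11,025 × 960 × 1 × 1 = 10,584,000 bytes.
Total = 2,323,896,000 bytes = 2323.9 MB.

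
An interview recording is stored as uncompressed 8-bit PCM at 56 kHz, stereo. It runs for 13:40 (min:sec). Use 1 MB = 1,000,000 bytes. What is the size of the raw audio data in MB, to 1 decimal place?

Duration = 13:40 (min:sec) = 820 s.
Bytes = 56,000 samples/s × 820 s × 1 bytes/sample × 2 ch = 91,840,000 bytes.
91,840,000 / 1,000,000 = 91.8 MB.

91.8 MB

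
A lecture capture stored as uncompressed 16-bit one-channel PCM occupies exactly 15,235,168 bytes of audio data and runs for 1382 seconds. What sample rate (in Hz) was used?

5,512 Hz

Bytes = sample_rate × seconds × bytes_per_sample × channels.
sample_rate = 15,235,168 / (1,382 × 2 × 1) = 15,235,168 / 2,764 = 5,512 Hz.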